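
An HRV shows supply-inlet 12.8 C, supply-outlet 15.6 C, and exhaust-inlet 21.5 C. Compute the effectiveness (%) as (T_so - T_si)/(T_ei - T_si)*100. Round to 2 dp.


eff = (15.6-12.8)/(21.5-12.8)*100 = 32.18 %

32.18 %


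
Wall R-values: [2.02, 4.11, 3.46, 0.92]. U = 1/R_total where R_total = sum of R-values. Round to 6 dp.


R_total = 2.02 + 4.11 + 3.46 + 0.92 = 10.51
U = 1/10.51 = 0.095147

0.095147


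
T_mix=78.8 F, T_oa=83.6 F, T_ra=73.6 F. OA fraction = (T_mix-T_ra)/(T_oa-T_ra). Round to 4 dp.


frac = (78.8 - 73.6) / (83.6 - 73.6) = 0.5200

0.5200


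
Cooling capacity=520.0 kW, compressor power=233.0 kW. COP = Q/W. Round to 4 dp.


COP = 520.0 / 233.0 = 2.2318

2.2318


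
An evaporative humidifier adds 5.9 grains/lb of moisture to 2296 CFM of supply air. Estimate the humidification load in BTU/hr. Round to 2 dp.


Q = 0.68 * 2296 * 5.9 = 9211.55 BTU/hr

9211.55 BTU/hr


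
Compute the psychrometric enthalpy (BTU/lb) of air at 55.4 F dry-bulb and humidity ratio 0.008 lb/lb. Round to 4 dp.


h = 0.24*55.4 + 0.008*(1061+0.444*55.4) = 21.9808 BTU/lb

21.9808 BTU/lb


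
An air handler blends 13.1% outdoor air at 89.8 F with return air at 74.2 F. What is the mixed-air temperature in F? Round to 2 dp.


T_mix = 74.2 + (13.1/100)*(89.8-74.2) = 76.24 F

76.24 F


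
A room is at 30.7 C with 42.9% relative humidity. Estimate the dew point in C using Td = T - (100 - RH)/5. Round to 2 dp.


Td = 30.7 - (100-42.9)/5 = 19.28 C

19.28 C


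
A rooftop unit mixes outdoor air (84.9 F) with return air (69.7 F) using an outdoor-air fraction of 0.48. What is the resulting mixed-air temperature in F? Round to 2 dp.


T_mix = 0.48*84.9 + 0.52*69.7 = 77.00 F

77.00 F


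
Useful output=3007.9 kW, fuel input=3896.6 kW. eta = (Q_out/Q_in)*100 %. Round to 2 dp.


eta = (3007.9/3896.6)*100 = 77.19 %

77.19 %


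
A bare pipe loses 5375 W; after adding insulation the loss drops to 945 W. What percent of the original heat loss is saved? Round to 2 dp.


Savings = ((5375-945)/5375)*100 = 82.42 %

82.42 %


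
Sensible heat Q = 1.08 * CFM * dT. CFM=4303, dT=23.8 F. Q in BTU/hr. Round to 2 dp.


Q = 1.08 * 4303 * 23.8 = 110604.31 BTU/hr

110604.31 BTU/hr


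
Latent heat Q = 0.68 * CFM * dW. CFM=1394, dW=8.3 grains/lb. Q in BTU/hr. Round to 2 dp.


Q = 0.68 * 1394 * 8.3 = 7867.74 BTU/hr

7867.74 BTU/hr


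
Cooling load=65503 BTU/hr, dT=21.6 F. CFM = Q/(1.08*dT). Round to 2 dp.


CFM = 65503 / (1.08 * 21.6) = 2807.91

2807.91 CFM


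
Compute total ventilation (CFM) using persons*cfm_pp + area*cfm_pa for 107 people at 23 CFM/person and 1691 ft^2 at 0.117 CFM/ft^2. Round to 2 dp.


Total = 107*23 + 1691*0.117 = 2658.85 CFM

2658.85 CFM


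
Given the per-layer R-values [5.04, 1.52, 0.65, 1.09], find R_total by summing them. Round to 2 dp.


R_total = 5.04 + 1.52 + 0.65 + 1.09 = 8.30

8.30


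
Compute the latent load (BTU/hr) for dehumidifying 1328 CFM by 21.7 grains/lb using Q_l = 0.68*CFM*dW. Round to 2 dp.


Q = 0.68 * 1328 * 21.7 = 19595.97 BTU/hr

19595.97 BTU/hr


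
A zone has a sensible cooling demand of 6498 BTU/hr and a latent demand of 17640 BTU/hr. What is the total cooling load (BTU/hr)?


Qt = 6498 + 17640 = 24138 BTU/hr

24138 BTU/hr


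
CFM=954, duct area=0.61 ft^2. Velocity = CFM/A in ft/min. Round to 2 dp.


V = 954 / 0.61 = 1563.93 ft/min

1563.93 ft/min


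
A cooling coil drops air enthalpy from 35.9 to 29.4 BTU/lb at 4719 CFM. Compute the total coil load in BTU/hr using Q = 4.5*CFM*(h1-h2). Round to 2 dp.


Q = 4.5 * 4719 * (35.9 - 29.4) = 138030.75 BTU/hr

138030.75 BTU/hr


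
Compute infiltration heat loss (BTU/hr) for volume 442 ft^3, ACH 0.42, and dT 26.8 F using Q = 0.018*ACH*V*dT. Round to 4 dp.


Q = 0.018 * 0.42 * 442 * 26.8 = 89.5527 BTU/hr

89.5527 BTU/hr


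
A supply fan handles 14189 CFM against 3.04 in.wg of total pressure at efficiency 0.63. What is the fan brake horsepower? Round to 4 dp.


BHP = 14189 * 3.04 / (6356 * 0.63) = 10.7721 hp

10.7721 hp


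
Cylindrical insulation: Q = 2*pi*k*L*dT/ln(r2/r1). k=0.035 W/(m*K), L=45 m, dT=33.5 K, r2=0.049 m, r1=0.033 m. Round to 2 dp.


Q = 2*pi*0.035*45*33.5/ln(0.049/0.033) = 838.62 W

838.62 W


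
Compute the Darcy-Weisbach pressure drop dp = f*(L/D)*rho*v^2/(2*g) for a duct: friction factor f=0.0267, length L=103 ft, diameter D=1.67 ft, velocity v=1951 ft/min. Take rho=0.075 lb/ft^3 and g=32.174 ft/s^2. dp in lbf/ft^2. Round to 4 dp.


v_fps = 1951/60 = 32.5167 ft/s
dp = 0.0267*(103/1.67)*0.075*32.5167^2/(2*32.174) = 2.0294 lbf/ft^2

2.0294 lbf/ft^2


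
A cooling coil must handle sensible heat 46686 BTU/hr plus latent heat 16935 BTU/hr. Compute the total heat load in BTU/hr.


Qt = 46686 + 16935 = 63621 BTU/hr

63621 BTU/hr


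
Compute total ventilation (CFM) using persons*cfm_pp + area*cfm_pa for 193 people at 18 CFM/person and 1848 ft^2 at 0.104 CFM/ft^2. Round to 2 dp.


Total = 193*18 + 1848*0.104 = 3666.19 CFM

3666.19 CFM


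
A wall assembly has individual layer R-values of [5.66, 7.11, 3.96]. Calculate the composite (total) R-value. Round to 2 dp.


R_total = 5.66 + 7.11 + 3.96 = 16.73

16.73


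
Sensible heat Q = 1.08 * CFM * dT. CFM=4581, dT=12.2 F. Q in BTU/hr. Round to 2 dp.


Q = 1.08 * 4581 * 12.2 = 60359.26 BTU/hr

60359.26 BTU/hr


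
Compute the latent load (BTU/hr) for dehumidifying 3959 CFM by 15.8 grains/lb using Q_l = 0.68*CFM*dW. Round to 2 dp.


Q = 0.68 * 3959 * 15.8 = 42535.50 BTU/hr

42535.50 BTU/hr


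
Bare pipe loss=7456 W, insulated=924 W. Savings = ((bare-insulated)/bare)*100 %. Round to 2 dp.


Savings = ((7456-924)/7456)*100 = 87.61 %

87.61 %


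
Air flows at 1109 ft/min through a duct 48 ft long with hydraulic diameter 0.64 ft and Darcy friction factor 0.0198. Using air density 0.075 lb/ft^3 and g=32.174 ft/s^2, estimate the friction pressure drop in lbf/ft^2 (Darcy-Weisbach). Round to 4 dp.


v_fps = 1109/60 = 18.4833 ft/s
dp = 0.0198*(48/0.64)*0.075*18.4833^2/(2*32.174) = 0.5913 lbf/ft^2

0.5913 lbf/ft^2


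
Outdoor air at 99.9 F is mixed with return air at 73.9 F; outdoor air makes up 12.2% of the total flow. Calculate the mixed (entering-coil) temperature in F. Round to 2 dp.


T_mix = 73.9 + (12.2/100)*(99.9-73.9) = 77.07 F

77.07 F


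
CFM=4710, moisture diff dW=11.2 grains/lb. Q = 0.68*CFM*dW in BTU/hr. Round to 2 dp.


Q = 0.68 * 4710 * 11.2 = 35871.36 BTU/hr

35871.36 BTU/hr


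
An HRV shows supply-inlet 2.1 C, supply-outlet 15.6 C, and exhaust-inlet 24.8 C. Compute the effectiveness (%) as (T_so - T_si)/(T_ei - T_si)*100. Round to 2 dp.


eff = (15.6-2.1)/(24.8-2.1)*100 = 59.47 %

59.47 %


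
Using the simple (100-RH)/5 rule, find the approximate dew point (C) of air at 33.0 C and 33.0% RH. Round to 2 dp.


Td = 33.0 - (100-33.0)/5 = 19.60 C

19.60 C


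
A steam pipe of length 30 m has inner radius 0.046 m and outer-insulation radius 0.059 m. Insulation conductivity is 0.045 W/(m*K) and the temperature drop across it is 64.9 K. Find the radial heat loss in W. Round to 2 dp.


Q = 2*pi*0.045*30*64.9/ln(0.059/0.046) = 2211.77 W

2211.77 W


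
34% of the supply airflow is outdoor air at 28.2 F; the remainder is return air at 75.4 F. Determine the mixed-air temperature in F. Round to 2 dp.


T_mix = 0.34*28.2 + 0.66*75.4 = 59.35 F

59.35 F


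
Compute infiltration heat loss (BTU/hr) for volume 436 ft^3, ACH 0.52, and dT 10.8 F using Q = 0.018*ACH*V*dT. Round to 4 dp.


Q = 0.018 * 0.52 * 436 * 10.8 = 44.0744 BTU/hr

44.0744 BTU/hr


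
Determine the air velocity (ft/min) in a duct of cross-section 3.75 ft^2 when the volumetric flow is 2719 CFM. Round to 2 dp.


V = 2719 / 3.75 = 725.07 ft/min

725.07 ft/min


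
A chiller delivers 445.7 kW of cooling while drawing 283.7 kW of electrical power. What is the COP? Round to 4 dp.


COP = 445.7 / 283.7 = 1.5710

1.5710


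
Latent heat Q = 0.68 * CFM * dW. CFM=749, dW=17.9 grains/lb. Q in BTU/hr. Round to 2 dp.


Q = 0.68 * 749 * 17.9 = 9116.83 BTU/hr

9116.83 BTU/hr


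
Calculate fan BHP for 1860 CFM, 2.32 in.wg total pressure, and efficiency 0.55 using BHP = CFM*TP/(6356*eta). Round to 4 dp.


BHP = 1860 * 2.32 / (6356 * 0.55) = 1.2344 hp

1.2344 hp


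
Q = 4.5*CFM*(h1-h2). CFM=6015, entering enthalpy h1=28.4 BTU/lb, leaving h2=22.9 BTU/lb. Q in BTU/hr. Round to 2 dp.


Q = 4.5 * 6015 * (28.4 - 22.9) = 148871.25 BTU/hr

148871.25 BTU/hr


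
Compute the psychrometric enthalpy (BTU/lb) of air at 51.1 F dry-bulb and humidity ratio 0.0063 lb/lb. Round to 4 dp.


h = 0.24*51.1 + 0.0063*(1061+0.444*51.1) = 19.0912 BTU/lb

19.0912 BTU/lb


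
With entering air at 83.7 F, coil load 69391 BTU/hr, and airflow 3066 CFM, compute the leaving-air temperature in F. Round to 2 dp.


dT = 69391/(1.08*3066) = 20.9559
T_leave = 83.7 - 20.9559 = 62.74 F

62.74 F


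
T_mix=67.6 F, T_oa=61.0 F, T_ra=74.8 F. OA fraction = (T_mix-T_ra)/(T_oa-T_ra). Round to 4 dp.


frac = (67.6 - 74.8) / (61.0 - 74.8) = 0.5217

0.5217


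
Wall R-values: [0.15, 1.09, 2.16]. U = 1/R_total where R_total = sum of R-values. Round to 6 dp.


R_total = 0.15 + 1.09 + 2.16 = 3.40
U = 1/3.40 = 0.294118

0.294118


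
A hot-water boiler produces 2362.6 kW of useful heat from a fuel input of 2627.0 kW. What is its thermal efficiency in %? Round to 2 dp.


eta = (2362.6/2627.0)*100 = 89.94 %

89.94 %


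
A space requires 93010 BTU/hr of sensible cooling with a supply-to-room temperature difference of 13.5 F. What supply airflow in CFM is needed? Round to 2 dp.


CFM = 93010 / (1.08 * 13.5) = 6379.29

6379.29 CFM


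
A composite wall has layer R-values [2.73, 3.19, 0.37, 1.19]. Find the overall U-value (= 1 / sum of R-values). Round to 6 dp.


R_total = 2.73 + 3.19 + 0.37 + 1.19 = 7.48
U = 1/7.48 = 0.133690

0.133690


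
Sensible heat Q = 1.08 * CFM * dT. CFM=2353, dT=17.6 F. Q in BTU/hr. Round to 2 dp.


Q = 1.08 * 2353 * 17.6 = 44725.82 BTU/hr

44725.82 BTU/hr


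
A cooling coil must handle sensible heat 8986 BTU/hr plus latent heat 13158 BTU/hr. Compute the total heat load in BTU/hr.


Qt = 8986 + 13158 = 22144 BTU/hr

22144 BTU/hr


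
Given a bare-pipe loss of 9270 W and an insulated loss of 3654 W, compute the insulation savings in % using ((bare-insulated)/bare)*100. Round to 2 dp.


Savings = ((9270-3654)/9270)*100 = 60.58 %

60.58 %


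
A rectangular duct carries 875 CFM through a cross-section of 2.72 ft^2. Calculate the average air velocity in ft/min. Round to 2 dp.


V = 875 / 2.72 = 321.69 ft/min

321.69 ft/min


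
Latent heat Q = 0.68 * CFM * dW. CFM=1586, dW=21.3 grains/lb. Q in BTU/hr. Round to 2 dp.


Q = 0.68 * 1586 * 21.3 = 22971.62 BTU/hr

22971.62 BTU/hr


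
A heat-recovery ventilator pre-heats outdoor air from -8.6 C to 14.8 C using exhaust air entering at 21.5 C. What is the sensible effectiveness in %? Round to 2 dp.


eff = (14.8-(-8.6))/(21.5-(-8.6))*100 = 77.74 %

77.74 %


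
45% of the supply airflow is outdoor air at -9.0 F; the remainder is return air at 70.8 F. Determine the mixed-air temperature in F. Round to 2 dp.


T_mix = 0.45*(-9.0) + 0.55*70.8 = 34.89 F

34.89 F


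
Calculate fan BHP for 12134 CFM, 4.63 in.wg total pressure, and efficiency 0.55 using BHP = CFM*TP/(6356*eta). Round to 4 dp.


BHP = 12134 * 4.63 / (6356 * 0.55) = 16.0708 hp

16.0708 hp


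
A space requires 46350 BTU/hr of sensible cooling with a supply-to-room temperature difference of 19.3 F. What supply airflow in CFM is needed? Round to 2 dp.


CFM = 46350 / (1.08 * 19.3) = 2223.66

2223.66 CFM


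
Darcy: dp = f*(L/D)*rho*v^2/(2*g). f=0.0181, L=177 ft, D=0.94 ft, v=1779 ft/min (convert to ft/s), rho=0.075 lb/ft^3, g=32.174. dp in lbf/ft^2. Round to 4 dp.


v_fps = 1779/60 = 29.65 ft/s
dp = 0.0181*(177/0.94)*0.075*29.65^2/(2*32.174) = 3.4922 lbf/ft^2

3.4922 lbf/ft^2


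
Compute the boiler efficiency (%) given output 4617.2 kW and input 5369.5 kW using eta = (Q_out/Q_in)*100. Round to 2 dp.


eta = (4617.2/5369.5)*100 = 85.99 %

85.99 %


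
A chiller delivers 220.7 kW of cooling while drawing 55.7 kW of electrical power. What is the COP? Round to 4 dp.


COP = 220.7 / 55.7 = 3.9623

3.9623


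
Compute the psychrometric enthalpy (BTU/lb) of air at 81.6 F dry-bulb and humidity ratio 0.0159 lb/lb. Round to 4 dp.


h = 0.24*81.6 + 0.0159*(1061+0.444*81.6) = 37.0300 BTU/lb

37.0300 BTU/lb


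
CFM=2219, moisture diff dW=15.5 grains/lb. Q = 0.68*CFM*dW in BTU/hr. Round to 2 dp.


Q = 0.68 * 2219 * 15.5 = 23388.26 BTU/hr

23388.26 BTU/hr


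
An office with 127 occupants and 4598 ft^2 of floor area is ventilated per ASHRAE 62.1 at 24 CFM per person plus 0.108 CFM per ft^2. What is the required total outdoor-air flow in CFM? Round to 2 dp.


Total = 127*24 + 4598*0.108 = 3544.58 CFM

3544.58 CFM


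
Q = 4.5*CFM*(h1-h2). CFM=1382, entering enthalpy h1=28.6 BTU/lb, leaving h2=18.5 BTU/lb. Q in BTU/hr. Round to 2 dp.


Q = 4.5 * 1382 * (28.6 - 18.5) = 62811.90 BTU/hr

62811.90 BTU/hr


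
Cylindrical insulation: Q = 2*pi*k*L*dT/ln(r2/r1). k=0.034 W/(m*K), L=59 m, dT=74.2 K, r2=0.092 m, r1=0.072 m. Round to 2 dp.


Q = 2*pi*0.034*59*74.2/ln(0.092/0.072) = 3815.33 W

3815.33 W


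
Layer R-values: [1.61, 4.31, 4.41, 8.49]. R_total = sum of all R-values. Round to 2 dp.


R_total = 1.61 + 4.31 + 4.41 + 8.49 = 18.82

18.82


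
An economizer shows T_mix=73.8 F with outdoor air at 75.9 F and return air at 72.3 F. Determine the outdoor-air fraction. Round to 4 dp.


frac = (73.8 - 72.3) / (75.9 - 72.3) = 0.4167

0.4167


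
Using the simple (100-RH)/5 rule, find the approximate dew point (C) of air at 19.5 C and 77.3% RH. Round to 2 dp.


Td = 19.5 - (100-77.3)/5 = 14.96 C

14.96 C


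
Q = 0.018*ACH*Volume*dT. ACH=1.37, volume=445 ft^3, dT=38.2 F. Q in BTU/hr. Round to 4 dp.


Q = 0.018 * 1.37 * 445 * 38.2 = 419.1953 BTU/hr

419.1953 BTU/hr


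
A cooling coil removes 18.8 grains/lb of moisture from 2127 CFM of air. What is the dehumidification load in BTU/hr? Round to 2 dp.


Q = 0.68 * 2127 * 18.8 = 27191.57 BTU/hr

27191.57 BTU/hr


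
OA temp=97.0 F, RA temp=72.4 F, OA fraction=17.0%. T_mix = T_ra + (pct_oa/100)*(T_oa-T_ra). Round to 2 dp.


T_mix = 72.4 + (17.0/100)*(97.0-72.4) = 76.58 F

76.58 F


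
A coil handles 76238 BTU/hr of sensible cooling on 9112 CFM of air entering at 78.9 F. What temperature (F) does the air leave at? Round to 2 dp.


dT = 76238/(1.08*9112) = 7.7470
T_leave = 78.9 - 7.7470 = 71.15 F

71.15 F


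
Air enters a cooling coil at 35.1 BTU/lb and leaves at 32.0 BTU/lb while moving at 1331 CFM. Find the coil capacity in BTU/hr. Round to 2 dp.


Q = 4.5 * 1331 * (35.1 - 32.0) = 18567.45 BTU/hr

18567.45 BTU/hr


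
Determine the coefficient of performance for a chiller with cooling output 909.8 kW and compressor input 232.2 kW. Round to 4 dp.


COP = 909.8 / 232.2 = 3.9182

3.9182


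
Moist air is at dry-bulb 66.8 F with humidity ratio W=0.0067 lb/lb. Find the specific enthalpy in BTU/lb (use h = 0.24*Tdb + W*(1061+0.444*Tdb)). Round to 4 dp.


h = 0.24*66.8 + 0.0067*(1061+0.444*66.8) = 23.3394 BTU/lb

23.3394 BTU/lb


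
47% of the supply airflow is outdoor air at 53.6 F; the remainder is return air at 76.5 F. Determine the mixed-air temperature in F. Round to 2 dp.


T_mix = 0.47*53.6 + 0.53*76.5 = 65.74 F

65.74 F


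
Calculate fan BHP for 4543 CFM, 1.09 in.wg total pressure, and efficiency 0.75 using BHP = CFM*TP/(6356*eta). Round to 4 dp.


BHP = 4543 * 1.09 / (6356 * 0.75) = 1.0388 hp

1.0388 hp


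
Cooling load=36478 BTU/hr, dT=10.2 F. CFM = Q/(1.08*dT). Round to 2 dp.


CFM = 36478 / (1.08 * 10.2) = 3311.37

3311.37 CFM


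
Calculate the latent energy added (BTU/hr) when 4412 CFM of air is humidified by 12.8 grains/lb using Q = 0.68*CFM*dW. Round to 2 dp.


Q = 0.68 * 4412 * 12.8 = 38402.05 BTU/hr

38402.05 BTU/hr


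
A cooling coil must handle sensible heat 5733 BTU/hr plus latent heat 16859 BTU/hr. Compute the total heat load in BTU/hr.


Qt = 5733 + 16859 = 22592 BTU/hr

22592 BTU/hr


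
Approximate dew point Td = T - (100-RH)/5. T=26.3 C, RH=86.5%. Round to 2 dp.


Td = 26.3 - (100-86.5)/5 = 23.60 C

23.60 C


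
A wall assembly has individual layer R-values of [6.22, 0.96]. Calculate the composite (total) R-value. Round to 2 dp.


R_total = 6.22 + 0.96 = 7.18

7.18


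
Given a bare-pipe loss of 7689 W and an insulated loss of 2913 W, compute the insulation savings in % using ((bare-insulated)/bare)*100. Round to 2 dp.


Savings = ((7689-2913)/7689)*100 = 62.11 %

62.11 %


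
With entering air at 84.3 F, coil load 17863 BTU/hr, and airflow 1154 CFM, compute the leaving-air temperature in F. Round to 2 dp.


dT = 17863/(1.08*1154) = 14.3326
T_leave = 84.3 - 14.3326 = 69.97 F

69.97 F


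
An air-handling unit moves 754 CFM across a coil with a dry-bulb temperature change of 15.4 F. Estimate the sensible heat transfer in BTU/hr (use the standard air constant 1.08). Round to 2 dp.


Q = 1.08 * 754 * 15.4 = 12540.53 BTU/hr

12540.53 BTU/hr


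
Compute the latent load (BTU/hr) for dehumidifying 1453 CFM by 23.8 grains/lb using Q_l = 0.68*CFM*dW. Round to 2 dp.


Q = 0.68 * 1453 * 23.8 = 23515.35 BTU/hr

23515.35 BTU/hr


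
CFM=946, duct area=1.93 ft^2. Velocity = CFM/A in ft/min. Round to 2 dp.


V = 946 / 1.93 = 490.16 ft/min

490.16 ft/min


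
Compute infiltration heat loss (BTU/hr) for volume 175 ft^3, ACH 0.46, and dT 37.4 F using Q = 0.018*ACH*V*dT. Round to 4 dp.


Q = 0.018 * 0.46 * 175 * 37.4 = 54.1926 BTU/hr

54.1926 BTU/hr


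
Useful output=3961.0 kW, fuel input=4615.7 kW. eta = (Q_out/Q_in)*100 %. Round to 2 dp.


eta = (3961.0/4615.7)*100 = 85.82 %

85.82 %


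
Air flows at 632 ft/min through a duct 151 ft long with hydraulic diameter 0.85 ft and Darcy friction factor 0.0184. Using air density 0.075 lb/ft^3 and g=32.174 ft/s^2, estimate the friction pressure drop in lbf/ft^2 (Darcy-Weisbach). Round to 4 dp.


v_fps = 632/60 = 10.5333 ft/s
dp = 0.0184*(151/0.85)*0.075*10.5333^2/(2*32.174) = 0.4227 lbf/ft^2

0.4227 lbf/ft^2


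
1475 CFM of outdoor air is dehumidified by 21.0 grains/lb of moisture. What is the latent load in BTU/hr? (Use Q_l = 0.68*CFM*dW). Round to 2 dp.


Q = 0.68 * 1475 * 21.0 = 21063.00 BTU/hr

21063.00 BTU/hr


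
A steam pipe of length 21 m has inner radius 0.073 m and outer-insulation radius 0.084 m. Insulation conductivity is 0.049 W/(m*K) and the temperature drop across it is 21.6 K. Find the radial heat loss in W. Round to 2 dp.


Q = 2*pi*0.049*21*21.6/ln(0.084/0.073) = 994.98 W

994.98 W


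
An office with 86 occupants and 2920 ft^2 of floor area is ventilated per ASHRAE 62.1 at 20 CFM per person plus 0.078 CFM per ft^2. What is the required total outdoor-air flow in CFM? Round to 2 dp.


Total = 86*20 + 2920*0.078 = 1947.76 CFM

1947.76 CFM


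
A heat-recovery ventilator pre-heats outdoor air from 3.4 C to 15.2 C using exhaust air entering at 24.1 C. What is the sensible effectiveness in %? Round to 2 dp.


eff = (15.2-3.4)/(24.1-3.4)*100 = 57.00 %

57.00 %


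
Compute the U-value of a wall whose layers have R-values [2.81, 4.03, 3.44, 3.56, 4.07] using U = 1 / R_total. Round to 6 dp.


R_total = 2.81 + 4.03 + 3.44 + 3.56 + 4.07 = 17.91
U = 1/17.91 = 0.055835

0.055835


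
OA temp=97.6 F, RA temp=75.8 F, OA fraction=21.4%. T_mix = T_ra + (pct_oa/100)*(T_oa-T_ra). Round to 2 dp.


T_mix = 75.8 + (21.4/100)*(97.6-75.8) = 80.47 F

80.47 F


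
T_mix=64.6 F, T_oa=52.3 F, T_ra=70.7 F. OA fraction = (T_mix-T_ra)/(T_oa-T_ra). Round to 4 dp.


frac = (64.6 - 70.7) / (52.3 - 70.7) = 0.3315

0.3315


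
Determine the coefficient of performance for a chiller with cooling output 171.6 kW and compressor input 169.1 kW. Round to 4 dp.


COP = 171.6 / 169.1 = 1.0148

1.0148


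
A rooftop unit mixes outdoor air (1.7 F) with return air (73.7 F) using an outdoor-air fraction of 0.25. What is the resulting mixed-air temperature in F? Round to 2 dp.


T_mix = 0.25*1.7 + 0.75*73.7 = 55.70 F

55.70 F


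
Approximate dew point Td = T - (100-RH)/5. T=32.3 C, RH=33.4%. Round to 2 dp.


Td = 32.3 - (100-33.4)/5 = 18.98 C

18.98 C


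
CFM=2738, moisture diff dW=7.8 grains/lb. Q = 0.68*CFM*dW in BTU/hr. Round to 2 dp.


Q = 0.68 * 2738 * 7.8 = 14522.35 BTU/hr

14522.35 BTU/hr


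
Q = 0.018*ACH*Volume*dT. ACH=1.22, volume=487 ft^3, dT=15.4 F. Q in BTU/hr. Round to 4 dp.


Q = 0.018 * 1.22 * 487 * 15.4 = 164.6956 BTU/hr

164.6956 BTU/hr


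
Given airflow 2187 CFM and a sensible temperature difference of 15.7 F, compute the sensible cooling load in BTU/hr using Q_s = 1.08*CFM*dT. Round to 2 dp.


Q = 1.08 * 2187 * 15.7 = 37082.77 BTU/hr

37082.77 BTU/hr


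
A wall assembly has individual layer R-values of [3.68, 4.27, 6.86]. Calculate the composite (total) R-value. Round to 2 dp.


R_total = 3.68 + 4.27 + 6.86 = 14.81

14.81


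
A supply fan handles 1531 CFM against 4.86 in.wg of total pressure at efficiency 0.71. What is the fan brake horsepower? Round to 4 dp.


BHP = 1531 * 4.86 / (6356 * 0.71) = 1.6488 hp

1.6488 hp


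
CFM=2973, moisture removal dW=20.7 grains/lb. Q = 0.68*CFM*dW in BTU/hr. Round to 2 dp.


Q = 0.68 * 2973 * 20.7 = 41847.95 BTU/hr

41847.95 BTU/hr


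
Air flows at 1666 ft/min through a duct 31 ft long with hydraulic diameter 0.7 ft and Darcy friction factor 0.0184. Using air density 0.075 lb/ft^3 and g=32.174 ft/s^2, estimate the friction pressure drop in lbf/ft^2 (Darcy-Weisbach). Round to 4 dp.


v_fps = 1666/60 = 27.7667 ft/s
dp = 0.0184*(31/0.7)*0.075*27.7667^2/(2*32.174) = 0.7322 lbf/ft^2

0.7322 lbf/ft^2


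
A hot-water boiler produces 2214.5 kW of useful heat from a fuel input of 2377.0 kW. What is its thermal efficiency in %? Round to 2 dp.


eta = (2214.5/2377.0)*100 = 93.16 %

93.16 %


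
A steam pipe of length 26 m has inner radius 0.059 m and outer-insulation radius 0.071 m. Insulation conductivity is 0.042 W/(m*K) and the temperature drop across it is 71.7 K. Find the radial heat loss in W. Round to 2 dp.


Q = 2*pi*0.042*26*71.7/ln(0.071/0.059) = 2657.15 W

2657.15 W


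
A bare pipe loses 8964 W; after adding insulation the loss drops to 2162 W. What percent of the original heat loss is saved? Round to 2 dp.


Savings = ((8964-2162)/8964)*100 = 75.88 %

75.88 %


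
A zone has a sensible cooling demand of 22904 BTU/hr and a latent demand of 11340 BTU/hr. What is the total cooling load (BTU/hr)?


Qt = 22904 + 11340 = 34244 BTU/hr

34244 BTU/hr


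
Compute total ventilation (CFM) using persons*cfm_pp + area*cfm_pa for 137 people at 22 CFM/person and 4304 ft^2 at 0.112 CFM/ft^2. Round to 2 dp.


Total = 137*22 + 4304*0.112 = 3496.05 CFM

3496.05 CFM


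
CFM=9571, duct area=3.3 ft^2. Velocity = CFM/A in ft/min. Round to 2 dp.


V = 9571 / 3.3 = 2900.30 ft/min

2900.30 ft/min


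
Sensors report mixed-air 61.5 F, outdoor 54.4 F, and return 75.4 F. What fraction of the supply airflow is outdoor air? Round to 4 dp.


frac = (61.5 - 75.4) / (54.4 - 75.4) = 0.6619

0.6619


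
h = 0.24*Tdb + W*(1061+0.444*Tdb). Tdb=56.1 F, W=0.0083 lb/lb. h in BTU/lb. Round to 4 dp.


h = 0.24*56.1 + 0.0083*(1061+0.444*56.1) = 22.4770 BTU/lb

22.4770 BTU/lb


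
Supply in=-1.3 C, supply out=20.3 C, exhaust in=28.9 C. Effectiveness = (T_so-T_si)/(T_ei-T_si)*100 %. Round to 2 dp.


eff = (20.3-(-1.3))/(28.9-(-1.3))*100 = 71.52 %

71.52 %


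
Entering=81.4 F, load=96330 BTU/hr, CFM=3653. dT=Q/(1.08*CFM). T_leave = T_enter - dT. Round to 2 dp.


dT = 96330/(1.08*3653) = 24.4168
T_leave = 81.4 - 24.4168 = 56.98 F

56.98 F


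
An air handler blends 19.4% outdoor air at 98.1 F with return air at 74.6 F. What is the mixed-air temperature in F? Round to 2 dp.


T_mix = 74.6 + (19.4/100)*(98.1-74.6) = 79.16 F

79.16 F


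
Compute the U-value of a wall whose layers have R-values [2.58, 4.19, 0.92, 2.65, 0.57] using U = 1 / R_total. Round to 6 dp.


R_total = 2.58 + 4.19 + 0.92 + 2.65 + 0.57 = 10.91
U = 1/10.91 = 0.091659

0.091659


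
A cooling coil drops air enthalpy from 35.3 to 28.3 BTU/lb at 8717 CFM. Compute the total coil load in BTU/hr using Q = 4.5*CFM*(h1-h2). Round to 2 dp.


Q = 4.5 * 8717 * (35.3 - 28.3) = 274585.50 BTU/hr

274585.50 BTU/hr


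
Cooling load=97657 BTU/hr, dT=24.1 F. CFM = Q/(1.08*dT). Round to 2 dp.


CFM = 97657 / (1.08 * 24.1) = 3752.00

3752.00 CFM


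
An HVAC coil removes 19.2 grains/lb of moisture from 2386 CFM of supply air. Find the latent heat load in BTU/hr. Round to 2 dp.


Q = 0.68 * 2386 * 19.2 = 31151.62 BTU/hr

31151.62 BTU/hr


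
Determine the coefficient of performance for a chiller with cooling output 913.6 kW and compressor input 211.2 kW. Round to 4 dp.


COP = 913.6 / 211.2 = 4.3258

4.3258


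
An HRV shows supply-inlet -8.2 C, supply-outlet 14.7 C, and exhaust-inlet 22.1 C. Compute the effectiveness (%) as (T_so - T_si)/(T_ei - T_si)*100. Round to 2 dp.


eff = (14.7-(-8.2))/(22.1-(-8.2))*100 = 75.58 %

75.58 %


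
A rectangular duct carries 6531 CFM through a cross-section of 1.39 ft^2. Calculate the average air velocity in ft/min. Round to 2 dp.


V = 6531 / 1.39 = 4698.56 ft/min

4698.56 ft/min


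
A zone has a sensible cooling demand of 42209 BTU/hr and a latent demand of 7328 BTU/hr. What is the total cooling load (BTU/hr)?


Qt = 42209 + 7328 = 49537 BTU/hr

49537 BTU/hr


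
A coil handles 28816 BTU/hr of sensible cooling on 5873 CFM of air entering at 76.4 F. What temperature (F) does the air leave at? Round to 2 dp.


dT = 28816/(1.08*5873) = 4.5431
T_leave = 76.4 - 4.5431 = 71.86 F

71.86 F


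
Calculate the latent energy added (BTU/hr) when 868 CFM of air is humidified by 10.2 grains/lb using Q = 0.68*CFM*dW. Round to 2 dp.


Q = 0.68 * 868 * 10.2 = 6020.45 BTU/hr

6020.45 BTU/hr


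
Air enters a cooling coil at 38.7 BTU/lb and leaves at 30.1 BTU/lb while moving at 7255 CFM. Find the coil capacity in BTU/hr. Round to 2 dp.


Q = 4.5 * 7255 * (38.7 - 30.1) = 280768.50 BTU/hr

280768.50 BTU/hr


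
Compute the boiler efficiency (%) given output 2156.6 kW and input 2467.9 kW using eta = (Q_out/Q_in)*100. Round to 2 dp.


eta = (2156.6/2467.9)*100 = 87.39 %

87.39 %


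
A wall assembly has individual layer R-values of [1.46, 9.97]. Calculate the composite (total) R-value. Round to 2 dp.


R_total = 1.46 + 9.97 = 11.43

11.43


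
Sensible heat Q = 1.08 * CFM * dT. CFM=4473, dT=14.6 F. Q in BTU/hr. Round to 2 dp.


Q = 1.08 * 4473 * 14.6 = 70530.26 BTU/hr

70530.26 BTU/hr


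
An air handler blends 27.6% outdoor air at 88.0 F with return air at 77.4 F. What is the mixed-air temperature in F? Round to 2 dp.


T_mix = 77.4 + (27.6/100)*(88.0-77.4) = 80.33 F

80.33 F


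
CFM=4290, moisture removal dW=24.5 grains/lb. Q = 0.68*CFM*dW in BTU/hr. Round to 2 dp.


Q = 0.68 * 4290 * 24.5 = 71471.40 BTU/hr

71471.40 BTU/hr


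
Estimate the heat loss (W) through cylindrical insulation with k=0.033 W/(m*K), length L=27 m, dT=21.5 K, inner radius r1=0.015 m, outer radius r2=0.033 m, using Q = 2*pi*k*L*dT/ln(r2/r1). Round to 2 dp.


Q = 2*pi*0.033*27*21.5/ln(0.033/0.015) = 152.66 W

152.66 W


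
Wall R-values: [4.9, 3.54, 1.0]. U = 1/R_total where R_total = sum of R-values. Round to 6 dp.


R_total = 4.9 + 3.54 + 1.0 = 9.44
U = 1/9.44 = 0.105932

0.105932


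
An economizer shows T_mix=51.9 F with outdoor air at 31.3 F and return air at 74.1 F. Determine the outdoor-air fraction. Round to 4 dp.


frac = (51.9 - 74.1) / (31.3 - 74.1) = 0.5187

0.5187


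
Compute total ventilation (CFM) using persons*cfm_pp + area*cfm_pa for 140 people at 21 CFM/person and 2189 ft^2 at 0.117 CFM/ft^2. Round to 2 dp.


Total = 140*21 + 2189*0.117 = 3196.11 CFM

3196.11 CFM


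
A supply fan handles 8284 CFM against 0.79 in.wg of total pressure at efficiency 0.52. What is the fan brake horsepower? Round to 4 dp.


BHP = 8284 * 0.79 / (6356 * 0.52) = 1.9801 hp

1.9801 hp


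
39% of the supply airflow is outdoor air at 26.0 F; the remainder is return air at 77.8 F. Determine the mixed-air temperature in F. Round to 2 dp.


T_mix = 0.39*26.0 + 0.61*77.8 = 57.60 F

57.60 F


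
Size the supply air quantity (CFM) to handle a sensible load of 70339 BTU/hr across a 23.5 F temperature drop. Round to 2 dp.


CFM = 70339 / (1.08 * 23.5) = 2771.43

2771.43 CFM


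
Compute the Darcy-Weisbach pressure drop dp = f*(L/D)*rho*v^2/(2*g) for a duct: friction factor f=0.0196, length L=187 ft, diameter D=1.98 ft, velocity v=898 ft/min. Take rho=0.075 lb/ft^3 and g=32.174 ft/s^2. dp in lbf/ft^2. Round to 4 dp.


v_fps = 898/60 = 14.9667 ft/s
dp = 0.0196*(187/1.98)*0.075*14.9667^2/(2*32.174) = 0.4833 lbf/ft^2

0.4833 lbf/ft^2


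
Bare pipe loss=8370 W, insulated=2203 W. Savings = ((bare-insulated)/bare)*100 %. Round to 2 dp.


Savings = ((8370-2203)/8370)*100 = 73.68 %

73.68 %


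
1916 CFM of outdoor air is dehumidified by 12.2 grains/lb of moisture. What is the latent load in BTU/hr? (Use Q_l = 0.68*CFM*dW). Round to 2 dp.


Q = 0.68 * 1916 * 12.2 = 15895.14 BTU/hr

15895.14 BTU/hr


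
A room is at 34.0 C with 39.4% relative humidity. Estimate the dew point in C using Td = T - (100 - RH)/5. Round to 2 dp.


Td = 34.0 - (100-39.4)/5 = 21.88 C

21.88 C


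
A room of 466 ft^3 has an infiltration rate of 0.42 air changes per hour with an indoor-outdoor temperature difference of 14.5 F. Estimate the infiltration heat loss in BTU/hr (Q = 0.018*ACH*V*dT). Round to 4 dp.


Q = 0.018 * 0.42 * 466 * 14.5 = 51.0829 BTU/hr

51.0829 BTU/hr


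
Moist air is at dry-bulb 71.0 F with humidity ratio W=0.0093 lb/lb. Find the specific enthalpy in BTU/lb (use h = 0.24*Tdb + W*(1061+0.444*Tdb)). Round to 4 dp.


h = 0.24*71.0 + 0.0093*(1061+0.444*71.0) = 27.2005 BTU/lb

27.2005 BTU/lb


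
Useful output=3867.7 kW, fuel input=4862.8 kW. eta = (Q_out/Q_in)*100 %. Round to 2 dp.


eta = (3867.7/4862.8)*100 = 79.54 %

79.54 %


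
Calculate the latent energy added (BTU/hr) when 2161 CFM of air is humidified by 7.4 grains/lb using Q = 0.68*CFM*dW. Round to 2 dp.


Q = 0.68 * 2161 * 7.4 = 10874.15 BTU/hr

10874.15 BTU/hr


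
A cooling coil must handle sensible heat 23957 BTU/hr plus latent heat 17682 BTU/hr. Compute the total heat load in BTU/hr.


Qt = 23957 + 17682 = 41639 BTU/hr

41639 BTU/hr


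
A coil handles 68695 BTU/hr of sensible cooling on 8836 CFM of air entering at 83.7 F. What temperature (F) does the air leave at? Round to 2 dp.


dT = 68695/(1.08*8836) = 7.1986
T_leave = 83.7 - 7.1986 = 76.50 F

76.50 F


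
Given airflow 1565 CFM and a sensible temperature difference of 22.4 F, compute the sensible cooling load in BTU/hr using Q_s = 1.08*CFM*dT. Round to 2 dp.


Q = 1.08 * 1565 * 22.4 = 37860.48 BTU/hr

37860.48 BTU/hr


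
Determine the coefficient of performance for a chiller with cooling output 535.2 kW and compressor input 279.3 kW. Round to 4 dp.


COP = 535.2 / 279.3 = 1.9162

1.9162


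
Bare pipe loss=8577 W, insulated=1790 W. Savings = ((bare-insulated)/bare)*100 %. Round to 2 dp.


Savings = ((8577-1790)/8577)*100 = 79.13 %

79.13 %


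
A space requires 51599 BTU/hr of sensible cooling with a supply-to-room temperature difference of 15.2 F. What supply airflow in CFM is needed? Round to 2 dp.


CFM = 51599 / (1.08 * 15.2) = 3143.21

3143.21 CFM


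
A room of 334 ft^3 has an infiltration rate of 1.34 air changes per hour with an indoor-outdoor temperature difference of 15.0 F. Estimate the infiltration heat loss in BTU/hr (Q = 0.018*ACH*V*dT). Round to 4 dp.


Q = 0.018 * 1.34 * 334 * 15.0 = 120.8412 BTU/hr

120.8412 BTU/hr


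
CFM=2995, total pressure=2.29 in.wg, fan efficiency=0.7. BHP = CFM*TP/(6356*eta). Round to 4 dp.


BHP = 2995 * 2.29 / (6356 * 0.7) = 1.5415 hp

1.5415 hp


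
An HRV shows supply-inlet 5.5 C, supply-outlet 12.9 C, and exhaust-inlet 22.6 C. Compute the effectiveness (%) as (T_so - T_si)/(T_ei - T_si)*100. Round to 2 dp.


eff = (12.9-5.5)/(22.6-5.5)*100 = 43.27 %

43.27 %


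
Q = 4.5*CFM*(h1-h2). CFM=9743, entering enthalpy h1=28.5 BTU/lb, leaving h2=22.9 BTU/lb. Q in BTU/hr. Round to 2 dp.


Q = 4.5 * 9743 * (28.5 - 22.9) = 245523.60 BTU/hr

245523.60 BTU/hr


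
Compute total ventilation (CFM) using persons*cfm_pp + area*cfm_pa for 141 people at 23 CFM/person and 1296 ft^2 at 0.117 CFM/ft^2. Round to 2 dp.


Total = 141*23 + 1296*0.117 = 3394.63 CFM

3394.63 CFM


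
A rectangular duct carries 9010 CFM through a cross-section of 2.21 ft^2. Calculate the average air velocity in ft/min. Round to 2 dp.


V = 9010 / 2.21 = 4076.92 ft/min

4076.92 ft/min


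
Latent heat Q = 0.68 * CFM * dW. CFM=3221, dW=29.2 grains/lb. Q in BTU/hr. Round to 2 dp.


Q = 0.68 * 3221 * 29.2 = 63956.18 BTU/hr

63956.18 BTU/hr


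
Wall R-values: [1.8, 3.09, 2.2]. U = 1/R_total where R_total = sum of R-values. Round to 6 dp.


R_total = 1.8 + 3.09 + 2.2 = 7.09
U = 1/7.09 = 0.141044

0.141044


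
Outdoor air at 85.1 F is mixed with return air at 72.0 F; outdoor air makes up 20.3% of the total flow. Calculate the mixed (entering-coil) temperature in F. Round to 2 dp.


T_mix = 72.0 + (20.3/100)*(85.1-72.0) = 74.66 F

74.66 F


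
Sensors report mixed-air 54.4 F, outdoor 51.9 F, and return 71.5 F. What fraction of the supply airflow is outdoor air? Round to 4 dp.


frac = (54.4 - 71.5) / (51.9 - 71.5) = 0.8724

0.8724


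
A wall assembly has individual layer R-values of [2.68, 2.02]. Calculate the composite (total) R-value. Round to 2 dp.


R_total = 2.68 + 2.02 = 4.70

4.70


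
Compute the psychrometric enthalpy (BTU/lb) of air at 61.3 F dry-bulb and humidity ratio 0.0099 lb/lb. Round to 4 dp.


h = 0.24*61.3 + 0.0099*(1061+0.444*61.3) = 25.4854 BTU/lb

25.4854 BTU/lb


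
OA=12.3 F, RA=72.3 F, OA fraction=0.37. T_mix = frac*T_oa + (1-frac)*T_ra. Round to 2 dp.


T_mix = 0.37*12.3 + 0.63*72.3 = 50.10 F

50.10 F


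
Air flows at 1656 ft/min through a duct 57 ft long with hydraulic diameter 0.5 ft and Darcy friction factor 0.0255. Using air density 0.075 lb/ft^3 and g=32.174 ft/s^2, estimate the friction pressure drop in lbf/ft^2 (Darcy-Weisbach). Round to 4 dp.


v_fps = 1656/60 = 27.6 ft/s
dp = 0.0255*(57/0.5)*0.075*27.6^2/(2*32.174) = 2.5810 lbf/ft^2

2.5810 lbf/ft^2


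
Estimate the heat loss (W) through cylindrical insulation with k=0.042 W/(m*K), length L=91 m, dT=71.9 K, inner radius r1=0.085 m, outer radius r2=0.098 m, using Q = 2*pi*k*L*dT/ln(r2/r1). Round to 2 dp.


Q = 2*pi*0.042*91*71.9/ln(0.098/0.085) = 12132.35 W

12132.35 W


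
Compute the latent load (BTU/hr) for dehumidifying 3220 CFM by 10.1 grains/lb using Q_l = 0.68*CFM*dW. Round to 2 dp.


Q = 0.68 * 3220 * 10.1 = 22114.96 BTU/hr

22114.96 BTU/hr


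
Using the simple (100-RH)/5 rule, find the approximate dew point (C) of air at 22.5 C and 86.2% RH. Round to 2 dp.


Td = 22.5 - (100-86.2)/5 = 19.74 C

19.74 C


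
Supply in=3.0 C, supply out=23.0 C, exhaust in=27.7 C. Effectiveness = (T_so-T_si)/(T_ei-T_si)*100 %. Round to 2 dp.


eff = (23.0-3.0)/(27.7-3.0)*100 = 80.97 %

80.97 %


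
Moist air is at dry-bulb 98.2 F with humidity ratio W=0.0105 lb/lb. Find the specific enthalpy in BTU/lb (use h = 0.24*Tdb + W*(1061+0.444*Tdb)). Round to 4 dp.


h = 0.24*98.2 + 0.0105*(1061+0.444*98.2) = 35.1663 BTU/lb

35.1663 BTU/lb


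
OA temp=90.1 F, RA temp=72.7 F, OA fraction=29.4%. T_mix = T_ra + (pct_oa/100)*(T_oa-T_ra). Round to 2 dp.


T_mix = 72.7 + (29.4/100)*(90.1-72.7) = 77.82 F

77.82 F


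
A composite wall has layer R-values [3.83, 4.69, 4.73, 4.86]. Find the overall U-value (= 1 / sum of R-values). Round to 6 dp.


R_total = 3.83 + 4.69 + 4.73 + 4.86 = 18.11
U = 1/18.11 = 0.055218

0.055218


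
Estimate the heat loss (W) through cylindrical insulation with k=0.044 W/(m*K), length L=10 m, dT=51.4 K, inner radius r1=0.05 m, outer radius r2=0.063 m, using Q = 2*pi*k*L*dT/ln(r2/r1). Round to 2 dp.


Q = 2*pi*0.044*10*51.4/ln(0.063/0.05) = 614.86 W

614.86 W


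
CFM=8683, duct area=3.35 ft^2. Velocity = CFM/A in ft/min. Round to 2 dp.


V = 8683 / 3.35 = 2591.94 ft/min

2591.94 ft/min


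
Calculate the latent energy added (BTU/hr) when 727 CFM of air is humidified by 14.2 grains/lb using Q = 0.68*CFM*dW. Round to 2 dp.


Q = 0.68 * 727 * 14.2 = 7019.91 BTU/hr

7019.91 BTU/hr


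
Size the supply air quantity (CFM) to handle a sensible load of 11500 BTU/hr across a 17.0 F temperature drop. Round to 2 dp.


CFM = 11500 / (1.08 * 17.0) = 626.36

626.36 CFM


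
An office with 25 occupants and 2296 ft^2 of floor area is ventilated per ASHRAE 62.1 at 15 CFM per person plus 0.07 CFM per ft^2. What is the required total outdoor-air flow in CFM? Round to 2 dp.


Total = 25*15 + 2296*0.07 = 535.72 CFM

535.72 CFM


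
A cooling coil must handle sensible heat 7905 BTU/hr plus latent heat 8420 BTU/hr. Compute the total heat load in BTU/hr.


Qt = 7905 + 8420 = 16325 BTU/hr

16325 BTU/hr


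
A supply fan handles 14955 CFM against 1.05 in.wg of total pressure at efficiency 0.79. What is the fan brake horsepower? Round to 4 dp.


BHP = 14955 * 1.05 / (6356 * 0.79) = 3.1273 hp

3.1273 hp


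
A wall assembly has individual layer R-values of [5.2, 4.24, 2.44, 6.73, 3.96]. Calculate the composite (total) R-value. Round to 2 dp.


R_total = 5.2 + 4.24 + 2.44 + 6.73 + 3.96 = 22.57

22.57


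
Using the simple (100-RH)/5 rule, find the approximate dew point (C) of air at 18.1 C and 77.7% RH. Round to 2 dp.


Td = 18.1 - (100-77.7)/5 = 13.64 C

13.64 C


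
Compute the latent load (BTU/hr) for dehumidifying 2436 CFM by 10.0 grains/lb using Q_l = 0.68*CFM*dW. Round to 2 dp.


Q = 0.68 * 2436 * 10.0 = 16564.80 BTU/hr

16564.80 BTU/hr


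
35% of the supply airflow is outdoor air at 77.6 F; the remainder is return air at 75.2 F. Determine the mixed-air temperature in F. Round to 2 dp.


T_mix = 0.35*77.6 + 0.65*75.2 = 76.04 F

76.04 F


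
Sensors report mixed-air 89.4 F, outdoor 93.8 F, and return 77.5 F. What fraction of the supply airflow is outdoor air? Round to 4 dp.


frac = (89.4 - 77.5) / (93.8 - 77.5) = 0.7301

0.7301


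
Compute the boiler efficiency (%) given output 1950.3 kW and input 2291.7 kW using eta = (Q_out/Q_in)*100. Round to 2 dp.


eta = (1950.3/2291.7)*100 = 85.10 %

85.10 %


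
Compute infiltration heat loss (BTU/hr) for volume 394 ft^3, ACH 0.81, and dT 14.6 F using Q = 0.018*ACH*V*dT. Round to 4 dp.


Q = 0.018 * 0.81 * 394 * 14.6 = 83.8700 BTU/hr

83.8700 BTU/hr


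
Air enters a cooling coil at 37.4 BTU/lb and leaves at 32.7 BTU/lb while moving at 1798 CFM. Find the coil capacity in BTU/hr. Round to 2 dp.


Q = 4.5 * 1798 * (37.4 - 32.7) = 38027.70 BTU/hr

38027.70 BTU/hr


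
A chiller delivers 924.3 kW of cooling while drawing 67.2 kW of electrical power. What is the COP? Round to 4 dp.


COP = 924.3 / 67.2 = 13.7545

13.7545


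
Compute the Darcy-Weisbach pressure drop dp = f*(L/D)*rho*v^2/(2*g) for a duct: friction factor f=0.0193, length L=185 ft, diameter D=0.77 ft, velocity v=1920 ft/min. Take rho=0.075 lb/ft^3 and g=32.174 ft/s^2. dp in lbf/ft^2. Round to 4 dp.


v_fps = 1920/60 = 32.0 ft/s
dp = 0.0193*(185/0.77)*0.075*32.0^2/(2*32.174) = 5.5343 lbf/ft^2

5.5343 lbf/ft^2
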